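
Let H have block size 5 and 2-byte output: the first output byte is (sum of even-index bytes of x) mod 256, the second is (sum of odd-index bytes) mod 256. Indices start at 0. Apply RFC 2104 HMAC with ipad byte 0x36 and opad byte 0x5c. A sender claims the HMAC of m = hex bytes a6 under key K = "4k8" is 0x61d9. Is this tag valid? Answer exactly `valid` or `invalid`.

valid

Key "4k8" = 34 6b 38 is 3 bytes ≤ B = 5; zero-pad to 5 bytes: K' = 34 6b 38 00 00.
K' ⊕ ipad = 02 5d 0e 36 36; K' ⊕ opad = 68 37 64 5c 5c.
Inner hash: even-index sum = 70 mod 256 = 70; odd-index sum = 313 mod 256 = 57 → 46 39.
Outer hash (recomputed tag): even-index sum = 353 mod 256 = 97; odd-index sum = 217 mod 256 = 217 → 61 d9.
Recomputed tag = 61d9; claimed = 61d9 → match.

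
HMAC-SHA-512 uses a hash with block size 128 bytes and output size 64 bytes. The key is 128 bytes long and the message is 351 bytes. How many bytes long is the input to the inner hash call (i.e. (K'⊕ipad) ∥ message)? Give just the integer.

Key is 128 ≤ 128 bytes, zero-padded: |K'| = 128.
Inner input = (K'⊕ipad) ∥ m → 128 + 351 = 479 bytes.

479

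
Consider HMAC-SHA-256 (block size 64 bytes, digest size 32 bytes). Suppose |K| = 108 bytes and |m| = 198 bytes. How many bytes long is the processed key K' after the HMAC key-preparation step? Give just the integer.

Key is 108 > 64 bytes, so it is hashed to 32 bytes then zero-padded to 64: |K'| = 64.

64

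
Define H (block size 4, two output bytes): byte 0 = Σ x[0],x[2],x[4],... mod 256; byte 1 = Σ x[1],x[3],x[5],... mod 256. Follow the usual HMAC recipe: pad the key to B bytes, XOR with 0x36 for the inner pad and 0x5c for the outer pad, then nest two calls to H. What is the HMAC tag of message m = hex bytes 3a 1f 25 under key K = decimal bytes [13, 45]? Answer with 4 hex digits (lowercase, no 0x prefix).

Key decimal bytes [13, 45] = 0d 2d is 2 bytes ≤ B = 4; zero-pad to 4 bytes: K' = 0d 2d 00 00.
K' ⊕ ipad = 3b 1b 36 36.  K' ⊕ opad = 51 71 5c 5c.
Inner input = (K'⊕ipad) ∥ m = 3b 1b 36 36 ∥ 3a 1f 25.
Inner hash: even-index sum = 208 mod 256 = 208; odd-index sum = 112 mod 256 = 112 → d0 70.
Outer input = (K'⊕opad) ∥ inner = 51 71 5c 5c ∥ d0 70.
Outer hash (tag): even-index sum = 381 mod 256 = 125; odd-index sum = 317 mod 256 = 61 → 7d 3d.

7d3d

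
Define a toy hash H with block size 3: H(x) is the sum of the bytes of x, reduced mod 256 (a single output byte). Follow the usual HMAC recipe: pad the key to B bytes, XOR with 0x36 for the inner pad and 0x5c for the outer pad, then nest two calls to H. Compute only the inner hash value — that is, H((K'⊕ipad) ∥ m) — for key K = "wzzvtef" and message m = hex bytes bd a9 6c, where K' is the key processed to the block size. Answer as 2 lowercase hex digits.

Key "wzzvtef" = 77 7a 7a 76 74 65 66 is 7 bytes > B = 3, so hash it first: H(key) = 20, then zero-pad to 3 bytes: K' = 20 00 00.
K' ⊕ ipad = 16 36 36.
Inner input = 16 36 36 ∥ bd a9 6c.
Inner hash: sum = 22+54+54+189+169+108 = 596; mod 256 = 84 → 54.

54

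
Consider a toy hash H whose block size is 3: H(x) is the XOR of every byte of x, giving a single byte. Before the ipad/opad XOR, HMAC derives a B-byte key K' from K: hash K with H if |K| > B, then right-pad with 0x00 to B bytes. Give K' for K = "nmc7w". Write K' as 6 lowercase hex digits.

|K| = 5 > B = 3, so first hash the key.
H(K): XOR 6e⊕6d⊕63⊕37⊕77 = 20.
Zero-pad H(K) = 20 to 3 bytes: K' = 20 00 00.

200000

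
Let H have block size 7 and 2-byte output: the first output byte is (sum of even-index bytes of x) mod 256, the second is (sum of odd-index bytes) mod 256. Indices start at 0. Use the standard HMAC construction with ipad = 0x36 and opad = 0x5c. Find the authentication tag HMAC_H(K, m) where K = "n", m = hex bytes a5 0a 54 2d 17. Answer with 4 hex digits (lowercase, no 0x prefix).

f845

Key "n" = 6e is 1 byte ≤ B = 7; zero-pad to 7 bytes: K' = 6e 00 00 00 00 00 00.
K' ⊕ ipad = 58 36 36 36 36 36 36.  K' ⊕ opad = 32 5c 5c 5c 5c 5c 5c.
Inner input = (K'⊕ipad) ∥ m = 58 36 36 36 36 36 36 ∥ a5 0a 54 2d 17.
Inner hash: even-index sum = 305 mod 256 = 49; odd-index sum = 434 mod 256 = 178 → 31 b2.
Outer input = (K'⊕opad) ∥ inner = 32 5c 5c 5c 5c 5c 5c ∥ 31 b2.
Outer hash (tag): even-index sum = 504 mod 256 = 248; odd-index sum = 325 mod 256 = 69 → f8 45.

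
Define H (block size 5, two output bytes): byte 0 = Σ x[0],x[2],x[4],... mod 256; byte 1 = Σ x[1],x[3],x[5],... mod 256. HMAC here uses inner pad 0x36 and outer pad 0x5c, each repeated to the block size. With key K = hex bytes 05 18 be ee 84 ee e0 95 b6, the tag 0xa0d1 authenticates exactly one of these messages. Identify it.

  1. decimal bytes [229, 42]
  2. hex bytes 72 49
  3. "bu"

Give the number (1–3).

Key hex bytes 05 18 be ee 84 ee e0 95 b6 is 9 bytes > B = 5, so hash it first: H(key) = dd 89, then zero-pad to 5 bytes: K' = dd 89 00 00 00.
K' ⊕ ipad = eb bf 36 36 36; K' ⊕ opad = 81 d5 5c 5c 5c.
m1: inner = H(eb bf 36 36 36 e5 2a) = 81 da; tag = H(81 d5 5c 5c 5c 81 da) = 13b2
m2: inner = H(eb bf 36 36 36 72 49) = a0 67; tag = H(81 d5 5c 5c 5c a0 67) = a0d1 ← matches
m3: inner = H(eb bf 36 36 36 62 75) = cc 57; tag = H(81 d5 5c 5c 5c cc 57) = 90fd

2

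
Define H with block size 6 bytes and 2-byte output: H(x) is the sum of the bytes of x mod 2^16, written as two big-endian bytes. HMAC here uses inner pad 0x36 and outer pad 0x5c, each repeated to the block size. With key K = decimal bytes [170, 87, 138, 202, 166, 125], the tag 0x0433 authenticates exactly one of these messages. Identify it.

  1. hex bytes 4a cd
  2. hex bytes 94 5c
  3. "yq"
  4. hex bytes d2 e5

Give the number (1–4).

Key decimal bytes [170, 87, 138, 202, 166, 125] = aa 57 8a ca a6 7d is exactly B = 6 bytes: K' = aa 57 8a ca a6 7d.
K' ⊕ ipad = 9c 61 bc fc 90 4b; K' ⊕ opad = f6 0b d6 96 fa 21.
m1: inner = H(9c 61 bc fc 90 4b 4a cd) = 04 a7; tag = H(f6 0b d6 96 fa 21 04 a7) = 0433 ← matches
m2: inner = H(9c 61 bc fc 90 4b 94 5c) = 04 80; tag = H(f6 0b d6 96 fa 21 04 80) = 040c
m3: inner = H(9c 61 bc fc 90 4b 79 71) = 04 7a; tag = H(f6 0b d6 96 fa 21 04 7a) = 0406
m4: inner = H(9c 61 bc fc 90 4b d2 e5) = 05 47; tag = H(f6 0b d6 96 fa 21 05 47) = 03d4

1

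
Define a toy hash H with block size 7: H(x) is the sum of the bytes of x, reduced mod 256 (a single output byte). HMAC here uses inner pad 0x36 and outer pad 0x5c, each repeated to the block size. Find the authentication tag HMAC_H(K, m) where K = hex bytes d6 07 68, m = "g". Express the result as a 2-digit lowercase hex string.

Key hex bytes d6 07 68 is 3 bytes ≤ B = 7; zero-pad to 7 bytes: K' = d6 07 68 00 00 00 00.
K' ⊕ ipad = e0 31 5e 36 36 36 36.  K' ⊕ opad = 8a 5b 34 5c 5c 5c 5c.
Inner input = (K'⊕ipad) ∥ m = e0 31 5e 36 36 36 36 ∥ 67.
Inner hash: sum = 224+49+94+54+54+54+54+103 = 686; mod 256 = 174 → ae.
Outer input = (K'⊕opad) ∥ inner = 8a 5b 34 5c 5c 5c 5c ∥ ae.
Outer hash (tag): sum = 138+91+52+92+92+92+92+174 = 823; mod 256 = 55 → 37.

37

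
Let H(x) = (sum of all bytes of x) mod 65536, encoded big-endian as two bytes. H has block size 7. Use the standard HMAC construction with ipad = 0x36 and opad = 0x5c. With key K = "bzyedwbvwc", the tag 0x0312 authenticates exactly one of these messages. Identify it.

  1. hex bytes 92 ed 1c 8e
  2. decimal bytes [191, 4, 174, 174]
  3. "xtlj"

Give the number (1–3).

2

Key "bzyedwbvwc" = 62 7a 79 65 64 77 62 76 77 63 is 10 bytes > B = 7, so hash it first: H(key) = 04 47, then zero-pad to 7 bytes: K' = 04 47 00 00 00 00 00.
K' ⊕ ipad = 32 71 36 36 36 36 36; K' ⊕ opad = 58 1b 5c 5c 5c 5c 5c.
m1: inner = H(32 71 36 36 36 36 36 92 ed 1c 8e) = 03 da; tag = H(58 1b 5c 5c 5c 5c 5c 03 da) = 031c
m2: inner = H(32 71 36 36 36 36 36 bf 04 ae ae) = 03 d0; tag = H(58 1b 5c 5c 5c 5c 5c 03 d0) = 0312 ← matches
m3: inner = H(32 71 36 36 36 36 36 78 74 6c 6a) = 03 73; tag = H(58 1b 5c 5c 5c 5c 5c 03 73) = 02b5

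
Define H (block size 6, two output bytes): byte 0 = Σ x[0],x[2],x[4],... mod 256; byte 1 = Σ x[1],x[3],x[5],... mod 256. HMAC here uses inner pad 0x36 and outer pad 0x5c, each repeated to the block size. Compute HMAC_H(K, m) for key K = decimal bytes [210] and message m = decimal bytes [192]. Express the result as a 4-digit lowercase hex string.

56b6

Key decimal bytes [210] = d2 is 1 byte ≤ B = 6; zero-pad to 6 bytes: K' = d2 00 00 00 00 00.
K' ⊕ ipad = e4 36 36 36 36 36.  K' ⊕ opad = 8e 5c 5c 5c 5c 5c.
Inner input = (K'⊕ipad) ∥ m = e4 36 36 36 36 36 ∥ c0.
Inner hash: even-index sum = 528 mod 256 = 16; odd-index sum = 162 mod 256 = 162 → 10 a2.
Outer input = (K'⊕opad) ∥ inner = 8e 5c 5c 5c 5c 5c ∥ 10 a2.
Outer hash (tag): even-index sum = 342 mod 256 = 86; odd-index sum = 438 mod 256 = 182 → 56 b6.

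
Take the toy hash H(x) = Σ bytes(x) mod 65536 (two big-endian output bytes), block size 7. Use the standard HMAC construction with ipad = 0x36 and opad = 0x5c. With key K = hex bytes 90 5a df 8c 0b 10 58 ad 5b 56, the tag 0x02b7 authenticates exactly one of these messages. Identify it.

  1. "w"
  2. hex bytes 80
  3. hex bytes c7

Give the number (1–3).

Key hex bytes 90 5a df 8c 0b 10 58 ad 5b 56 is 10 bytes > B = 7, so hash it first: H(key) = 04 26, then zero-pad to 7 bytes: K' = 04 26 00 00 00 00 00.
K' ⊕ ipad = 32 10 36 36 36 36 36; K' ⊕ opad = 58 7a 5c 5c 5c 5c 5c.
m1: inner = H(32 10 36 36 36 36 36 77) = 01 c7; tag = H(58 7a 5c 5c 5c 5c 5c 01 c7) = 0366
m2: inner = H(32 10 36 36 36 36 36 80) = 01 d0; tag = H(58 7a 5c 5c 5c 5c 5c 01 d0) = 036f
m3: inner = H(32 10 36 36 36 36 36 c7) = 02 17; tag = H(58 7a 5c 5c 5c 5c 5c 02 17) = 02b7 ← matches

3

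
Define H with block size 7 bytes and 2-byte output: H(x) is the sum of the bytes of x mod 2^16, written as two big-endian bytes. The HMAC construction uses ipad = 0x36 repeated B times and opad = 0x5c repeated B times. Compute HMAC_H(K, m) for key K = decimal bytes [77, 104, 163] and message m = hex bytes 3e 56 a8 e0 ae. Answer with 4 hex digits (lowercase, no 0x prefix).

02c9

Key decimal bytes [77, 104, 163] = 4d 68 a3 is 3 bytes ≤ B = 7; zero-pad to 7 bytes: K' = 4d 68 a3 00 00 00 00.
K' ⊕ ipad = 7b 5e 95 36 36 36 36.  K' ⊕ opad = 11 34 ff 5c 5c 5c 5c.
Inner input = (K'⊕ipad) ∥ m = 7b 5e 95 36 36 36 36 ∥ 3e 56 a8 e0 ae.
Inner hash: sum = 123+94+149+54+54+54+54+62+86+168+224+174 = 1296 → 05 10.
Outer input = (K'⊕opad) ∥ inner = 11 34 ff 5c 5c 5c 5c ∥ 05 10.
Outer hash (tag): sum = 17+52+255+92+92+92+92+5+16 = 713 → 02 c9.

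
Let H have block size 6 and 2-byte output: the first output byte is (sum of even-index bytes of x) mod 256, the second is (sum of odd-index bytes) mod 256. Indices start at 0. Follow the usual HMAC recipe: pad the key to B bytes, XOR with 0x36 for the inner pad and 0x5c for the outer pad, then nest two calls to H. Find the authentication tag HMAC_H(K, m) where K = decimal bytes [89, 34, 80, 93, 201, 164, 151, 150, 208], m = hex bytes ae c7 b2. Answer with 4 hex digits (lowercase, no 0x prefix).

f85f

Key decimal bytes [89, 34, 80, 93, 201, 164, 151, 150, 208] = 59 22 50 5d c9 a4 97 96 d0 is 9 bytes > B = 6, so hash it first: H(key) = d9 b9, then zero-pad to 6 bytes: K' = d9 b9 00 00 00 00.
K' ⊕ ipad = ef 8f 36 36 36 36.  K' ⊕ opad = 85 e5 5c 5c 5c 5c.
Inner input = (K'⊕ipad) ∥ m = ef 8f 36 36 36 36 ∥ ae c7 b2.
Inner hash: even-index sum = 699 mod 256 = 187; odd-index sum = 450 mod 256 = 194 → bb c2.
Outer input = (K'⊕opad) ∥ inner = 85 e5 5c 5c 5c 5c ∥ bb c2.
Outer hash (tag): even-index sum = 504 mod 256 = 248; odd-index sum = 607 mod 256 = 95 → f8 5f.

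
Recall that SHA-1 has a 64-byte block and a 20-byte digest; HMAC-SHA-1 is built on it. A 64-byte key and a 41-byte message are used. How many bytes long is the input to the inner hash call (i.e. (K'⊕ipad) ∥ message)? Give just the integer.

105

Key is 64 ≤ 64 bytes, zero-padded: |K'| = 64.
Inner input = (K'⊕ipad) ∥ m → 64 + 41 = 105 bytes.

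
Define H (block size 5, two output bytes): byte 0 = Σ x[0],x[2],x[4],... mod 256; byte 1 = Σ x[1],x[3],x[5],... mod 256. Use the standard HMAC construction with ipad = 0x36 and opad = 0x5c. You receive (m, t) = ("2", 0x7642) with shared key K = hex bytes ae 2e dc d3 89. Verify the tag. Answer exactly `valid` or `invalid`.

Key hex bytes ae 2e dc d3 89 is exactly B = 5 bytes: K' = ae 2e dc d3 89.
K' ⊕ ipad = 98 18 ea e5 bf; K' ⊕ opad = f2 72 80 8f d5.
Inner hash: even-index sum = 577 mod 256 = 65; odd-index sum = 303 mod 256 = 47 → 41 2f.
Outer hash (recomputed tag): even-index sum = 630 mod 256 = 118; odd-index sum = 322 mod 256 = 66 → 76 42.
Recomputed tag = 7642; claimed = 7642 → match.

valid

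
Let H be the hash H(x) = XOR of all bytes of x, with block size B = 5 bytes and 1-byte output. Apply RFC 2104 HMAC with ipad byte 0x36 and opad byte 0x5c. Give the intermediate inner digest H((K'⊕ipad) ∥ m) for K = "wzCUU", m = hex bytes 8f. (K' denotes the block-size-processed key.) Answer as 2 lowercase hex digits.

f7

Key "wzCUU" = 77 7a 43 55 55 is exactly B = 5 bytes: K' = 77 7a 43 55 55.
K' ⊕ ipad = 41 4c 75 63 63.
Inner input = 41 4c 75 63 63 ∥ 8f.
Inner hash: XOR 41⊕4c⊕75⊕63⊕63⊕8f = f7.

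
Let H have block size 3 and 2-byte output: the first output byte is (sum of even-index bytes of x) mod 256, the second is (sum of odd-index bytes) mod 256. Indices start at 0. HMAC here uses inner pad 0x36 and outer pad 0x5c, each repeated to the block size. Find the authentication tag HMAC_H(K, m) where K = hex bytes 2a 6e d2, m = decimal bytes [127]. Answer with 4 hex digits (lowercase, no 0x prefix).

db32

Key hex bytes 2a 6e d2 is exactly B = 3 bytes: K' = 2a 6e d2.
K' ⊕ ipad = 1c 58 e4.  K' ⊕ opad = 76 32 8e.
Inner input = (K'⊕ipad) ∥ m = 1c 58 e4 ∥ 7f.
Inner hash: even-index sum = 256 mod 256 = 0; odd-index sum = 215 mod 256 = 215 → 00 d7.
Outer input = (K'⊕opad) ∥ inner = 76 32 8e ∥ 00 d7.
Outer hash (tag): even-index sum = 475 mod 256 = 219; odd-index sum = 50 mod 256 = 50 → db 32.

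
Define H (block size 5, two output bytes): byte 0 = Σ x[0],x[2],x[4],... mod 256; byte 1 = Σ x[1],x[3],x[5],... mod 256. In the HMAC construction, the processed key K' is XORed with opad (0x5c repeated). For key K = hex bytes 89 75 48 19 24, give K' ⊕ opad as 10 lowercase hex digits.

Key hex bytes 89 75 48 19 24 is exactly B = 5 bytes: K' = 89 75 48 19 24.
XOR each byte with 0x5c: 89⊕5c=d5, 75⊕5c=29, 48⊕5c=14, 19⊕5c=45, 24⊕5c=78.

d529144578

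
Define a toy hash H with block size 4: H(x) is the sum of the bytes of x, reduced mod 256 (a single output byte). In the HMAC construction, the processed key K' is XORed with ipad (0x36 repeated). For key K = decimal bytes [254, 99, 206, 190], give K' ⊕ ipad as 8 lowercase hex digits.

Key decimal bytes [254, 99, 206, 190] = fe 63 ce be is exactly B = 4 bytes: K' = fe 63 ce be.
XOR each byte with 0x36: fe⊕36=c8, 63⊕36=55, ce⊕36=f8, be⊕36=88.

c855f888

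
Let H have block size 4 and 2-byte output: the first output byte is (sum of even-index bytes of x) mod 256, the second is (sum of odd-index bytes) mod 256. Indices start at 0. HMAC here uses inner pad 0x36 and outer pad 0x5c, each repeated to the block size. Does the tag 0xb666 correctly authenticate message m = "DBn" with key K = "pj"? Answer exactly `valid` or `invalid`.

valid

Key "pj" = 70 6a is 2 bytes ≤ B = 4; zero-pad to 4 bytes: K' = 70 6a 00 00.
K' ⊕ ipad = 46 5c 36 36; K' ⊕ opad = 2c 36 5c 5c.
Inner hash: even-index sum = 302 mod 256 = 46; odd-index sum = 212 mod 256 = 212 → 2e d4.
Outer hash (recomputed tag): even-index sum = 182 mod 256 = 182; odd-index sum = 358 mod 256 = 102 → b6 66.
Recomputed tag = b666; claimed = b666 → match.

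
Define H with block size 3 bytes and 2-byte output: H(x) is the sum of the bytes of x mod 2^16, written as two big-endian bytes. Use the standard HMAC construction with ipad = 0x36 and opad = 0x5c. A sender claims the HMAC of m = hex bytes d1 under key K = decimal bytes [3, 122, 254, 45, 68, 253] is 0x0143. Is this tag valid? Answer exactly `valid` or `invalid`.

invalid

Key decimal bytes [3, 122, 254, 45, 68, 253] = 03 7a fe 2d 44 fd is 6 bytes > B = 3, so hash it first: H(key) = 02 e9, then zero-pad to 3 bytes: K' = 02 e9 00.
K' ⊕ ipad = 34 df 36; K' ⊕ opad = 5e b5 5c.
Inner hash: sum = 52+223+54+209 = 538 → 02 1a.
Outer hash (recomputed tag): sum = 94+181+92+2+26 = 395 → 01 8b.
Recomputed tag = 018b; claimed = 0143 → mismatch.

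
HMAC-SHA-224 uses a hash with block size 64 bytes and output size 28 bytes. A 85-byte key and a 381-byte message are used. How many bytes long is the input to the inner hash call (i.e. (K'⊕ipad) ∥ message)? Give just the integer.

Key is 85 > 64 bytes, so it is hashed to 28 bytes then zero-padded to 64: |K'| = 64.
Inner input = (K'⊕ipad) ∥ m → 64 + 381 = 445 bytes.

445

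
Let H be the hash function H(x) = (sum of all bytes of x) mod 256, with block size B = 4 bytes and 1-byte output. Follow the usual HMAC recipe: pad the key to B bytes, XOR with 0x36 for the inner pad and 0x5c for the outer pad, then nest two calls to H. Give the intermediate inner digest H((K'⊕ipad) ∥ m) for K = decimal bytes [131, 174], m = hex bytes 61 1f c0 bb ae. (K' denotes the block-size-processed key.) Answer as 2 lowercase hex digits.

Key decimal bytes [131, 174] = 83 ae is 2 bytes ≤ B = 4; zero-pad to 4 bytes: K' = 83 ae 00 00.
K' ⊕ ipad = b5 98 36 36.
Inner input = b5 98 36 36 ∥ 61 1f c0 bb ae.
Inner hash: sum = 181+152+54+54+97+31+192+187+174 = 1122; mod 256 = 98 → 62.

62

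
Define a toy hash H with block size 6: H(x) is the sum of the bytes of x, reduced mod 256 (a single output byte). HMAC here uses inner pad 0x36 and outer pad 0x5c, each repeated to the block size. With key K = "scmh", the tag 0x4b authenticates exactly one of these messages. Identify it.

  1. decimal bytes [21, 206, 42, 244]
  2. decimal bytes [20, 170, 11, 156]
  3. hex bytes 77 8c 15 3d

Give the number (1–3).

1

Key "scmh" = 73 63 6d 68 is 4 bytes ≤ B = 6; zero-pad to 6 bytes: K' = 73 63 6d 68 00 00.
K' ⊕ ipad = 45 55 5b 5e 36 36; K' ⊕ opad = 2f 3f 31 34 5c 5c.
m1: inner = H(45 55 5b 5e 36 36 15 ce 2a f4) = c0; tag = H(2f 3f 31 34 5c 5c c0) = 4b ← matches
m2: inner = H(45 55 5b 5e 36 36 14 aa 0b 9c) = 24; tag = H(2f 3f 31 34 5c 5c 24) = af
m3: inner = H(45 55 5b 5e 36 36 77 8c 15 3d) = 14; tag = H(2f 3f 31 34 5c 5c 14) = 9f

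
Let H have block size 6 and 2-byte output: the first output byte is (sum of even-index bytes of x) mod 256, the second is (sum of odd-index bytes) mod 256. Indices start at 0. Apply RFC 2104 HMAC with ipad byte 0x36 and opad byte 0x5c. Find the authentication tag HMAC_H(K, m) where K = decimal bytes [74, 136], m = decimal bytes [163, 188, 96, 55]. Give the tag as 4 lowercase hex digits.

Key decimal bytes [74, 136] = 4a 88 is 2 bytes ≤ B = 6; zero-pad to 6 bytes: K' = 4a 88 00 00 00 00.
K' ⊕ ipad = 7c be 36 36 36 36.  K' ⊕ opad = 16 d4 5c 5c 5c 5c.
Inner input = (K'⊕ipad) ∥ m = 7c be 36 36 36 36 ∥ a3 bc 60 37.
Inner hash: even-index sum = 491 mod 256 = 235; odd-index sum = 541 mod 256 = 29 → eb 1d.
Outer input = (K'⊕opad) ∥ inner = 16 d4 5c 5c 5c 5c ∥ eb 1d.
Outer hash (tag): even-index sum = 441 mod 256 = 185; odd-index sum = 425 mod 256 = 169 → b9 a9.

b9a9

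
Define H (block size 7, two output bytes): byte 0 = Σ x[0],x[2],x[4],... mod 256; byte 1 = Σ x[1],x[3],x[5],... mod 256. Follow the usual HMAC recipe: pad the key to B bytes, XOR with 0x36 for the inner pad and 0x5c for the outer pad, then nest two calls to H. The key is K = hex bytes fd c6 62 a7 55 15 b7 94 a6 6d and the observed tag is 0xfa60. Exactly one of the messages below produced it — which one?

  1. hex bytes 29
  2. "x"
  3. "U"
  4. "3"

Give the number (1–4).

2

Key hex bytes fd c6 62 a7 55 15 b7 94 a6 6d is 10 bytes > B = 7, so hash it first: H(key) = 11 83, then zero-pad to 7 bytes: K' = 11 83 00 00 00 00 00.
K' ⊕ ipad = 27 b5 36 36 36 36 36; K' ⊕ opad = 4d df 5c 5c 5c 5c 5c.
m1: inner = H(27 b5 36 36 36 36 36 29) = c9 4a; tag = H(4d df 5c 5c 5c 5c 5c c9 4a) = ab60
m2: inner = H(27 b5 36 36 36 36 36 78) = c9 99; tag = H(4d df 5c 5c 5c 5c 5c c9 99) = fa60 ← matches
m3: inner = H(27 b5 36 36 36 36 36 55) = c9 76; tag = H(4d df 5c 5c 5c 5c 5c c9 76) = d760
m4: inner = H(27 b5 36 36 36 36 36 33) = c9 54; tag = H(4d df 5c 5c 5c 5c 5c c9 54) = b560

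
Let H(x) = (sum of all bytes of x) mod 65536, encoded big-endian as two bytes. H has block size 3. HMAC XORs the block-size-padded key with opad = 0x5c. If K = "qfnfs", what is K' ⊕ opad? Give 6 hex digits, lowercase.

5e425c

Key "qfnfs" = 71 66 6e 66 73 is 5 bytes > B = 3, so hash it first: H(key) = 02 1e, then zero-pad to 3 bytes: K' = 02 1e 00.
XOR each byte with 0x5c: 02⊕5c=5e, 1e⊕5c=42, 00⊕5c=5c.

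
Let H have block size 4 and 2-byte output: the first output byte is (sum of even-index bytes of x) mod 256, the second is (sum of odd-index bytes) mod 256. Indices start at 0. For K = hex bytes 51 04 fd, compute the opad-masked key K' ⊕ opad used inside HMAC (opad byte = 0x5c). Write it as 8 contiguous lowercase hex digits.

Key hex bytes 51 04 fd is 3 bytes ≤ B = 4; zero-pad to 4 bytes: K' = 51 04 fd 00.
XOR each byte with 0x5c: 51⊕5c=0d, 04⊕5c=58, fd⊕5c=a1, 00⊕5c=5c.

0d58a15c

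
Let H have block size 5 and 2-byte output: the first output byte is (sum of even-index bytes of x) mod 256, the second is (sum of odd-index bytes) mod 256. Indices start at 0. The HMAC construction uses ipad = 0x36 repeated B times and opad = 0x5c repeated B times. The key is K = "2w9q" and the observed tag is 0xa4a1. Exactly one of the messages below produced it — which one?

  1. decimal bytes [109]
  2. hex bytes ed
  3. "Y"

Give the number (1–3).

2

Key "2w9q" = 32 77 39 71 is 4 bytes ≤ B = 5; zero-pad to 5 bytes: K' = 32 77 39 71 00.
K' ⊕ ipad = 04 41 0f 47 36; K' ⊕ opad = 6e 2b 65 2d 5c.
m1: inner = H(04 41 0f 47 36 6d) = 49 f5; tag = H(6e 2b 65 2d 5c 49 f5) = 24a1
m2: inner = H(04 41 0f 47 36 ed) = 49 75; tag = H(6e 2b 65 2d 5c 49 75) = a4a1 ← matches
m3: inner = H(04 41 0f 47 36 59) = 49 e1; tag = H(6e 2b 65 2d 5c 49 e1) = 10a1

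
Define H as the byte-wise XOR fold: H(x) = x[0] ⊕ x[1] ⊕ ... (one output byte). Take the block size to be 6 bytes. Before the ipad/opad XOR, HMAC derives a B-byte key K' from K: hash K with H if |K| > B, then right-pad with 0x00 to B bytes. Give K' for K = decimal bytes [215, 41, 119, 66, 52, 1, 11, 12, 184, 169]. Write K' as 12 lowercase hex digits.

e80000000000

|K| = 10 > B = 6, so first hash the key.
H(K): XOR d7⊕29⊕77⊕42⊕34⊕01⊕0b⊕0c⊕b8⊕a9 = e8.
Zero-pad H(K) = e8 to 6 bytes: K' = e8 00 00 00 00 00.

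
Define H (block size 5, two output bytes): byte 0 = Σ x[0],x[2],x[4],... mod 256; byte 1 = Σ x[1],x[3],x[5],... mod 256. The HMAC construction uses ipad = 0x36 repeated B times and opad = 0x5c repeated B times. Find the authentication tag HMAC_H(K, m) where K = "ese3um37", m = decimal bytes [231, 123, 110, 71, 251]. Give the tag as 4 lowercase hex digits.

e8e4

Key "ese3um37" = 65 73 65 33 75 6d 33 37 is 8 bytes > B = 5, so hash it first: H(key) = 72 4a, then zero-pad to 5 bytes: K' = 72 4a 00 00 00.
K' ⊕ ipad = 44 7c 36 36 36.  K' ⊕ opad = 2e 16 5c 5c 5c.
Inner input = (K'⊕ipad) ∥ m = 44 7c 36 36 36 ∥ e7 7b 6e 47 fb.
Inner hash: even-index sum = 370 mod 256 = 114; odd-index sum = 770 mod 256 = 2 → 72 02.
Outer input = (K'⊕opad) ∥ inner = 2e 16 5c 5c 5c ∥ 72 02.
Outer hash (tag): even-index sum = 232 mod 256 = 232; odd-index sum = 228 mod 256 = 228 → e8 e4.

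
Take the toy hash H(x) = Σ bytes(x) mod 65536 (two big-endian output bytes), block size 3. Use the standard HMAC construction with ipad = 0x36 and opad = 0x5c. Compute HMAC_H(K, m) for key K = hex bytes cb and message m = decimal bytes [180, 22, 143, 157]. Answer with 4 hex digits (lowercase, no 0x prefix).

Key hex bytes cb is 1 byte ≤ B = 3; zero-pad to 3 bytes: K' = cb 00 00.
K' ⊕ ipad = fd 36 36.  K' ⊕ opad = 97 5c 5c.
Inner input = (K'⊕ipad) ∥ m = fd 36 36 ∥ b4 16 8f 9d.
Inner hash: sum = 253+54+54+180+22+143+157 = 863 → 03 5f.
Outer input = (K'⊕opad) ∥ inner = 97 5c 5c ∥ 03 5f.
Outer hash (tag): sum = 151+92+92+3+95 = 433 → 01 b1.

01b1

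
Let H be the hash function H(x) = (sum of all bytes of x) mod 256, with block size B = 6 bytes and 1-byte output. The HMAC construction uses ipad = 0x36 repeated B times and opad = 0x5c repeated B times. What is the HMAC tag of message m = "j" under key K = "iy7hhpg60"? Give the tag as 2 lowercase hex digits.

ce

Key "iy7hhpg60" = 69 79 37 68 68 70 67 36 30 is 9 bytes > B = 6, so hash it first: H(key) = 26, then zero-pad to 6 bytes: K' = 26 00 00 00 00 00.
K' ⊕ ipad = 10 36 36 36 36 36.  K' ⊕ opad = 7a 5c 5c 5c 5c 5c.
Inner input = (K'⊕ipad) ∥ m = 10 36 36 36 36 36 ∥ 6a.
Inner hash: sum = 16+54+54+54+54+54+106 = 392; mod 256 = 136 → 88.
Outer input = (K'⊕opad) ∥ inner = 7a 5c 5c 5c 5c 5c ∥ 88.
Outer hash (tag): sum = 122+92+92+92+92+92+136 = 718; mod 256 = 206 → ce.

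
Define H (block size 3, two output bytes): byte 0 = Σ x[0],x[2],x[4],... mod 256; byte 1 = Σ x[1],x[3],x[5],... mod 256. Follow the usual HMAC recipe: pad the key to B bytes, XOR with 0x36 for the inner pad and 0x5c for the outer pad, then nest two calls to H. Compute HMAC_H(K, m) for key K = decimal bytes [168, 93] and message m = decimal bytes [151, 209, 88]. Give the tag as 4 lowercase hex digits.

aaa6

Key decimal bytes [168, 93] = a8 5d is 2 bytes ≤ B = 3; zero-pad to 3 bytes: K' = a8 5d 00.
K' ⊕ ipad = 9e 6b 36.  K' ⊕ opad = f4 01 5c.
Inner input = (K'⊕ipad) ∥ m = 9e 6b 36 ∥ 97 d1 58.
Inner hash: even-index sum = 421 mod 256 = 165; odd-index sum = 346 mod 256 = 90 → a5 5a.
Outer input = (K'⊕opad) ∥ inner = f4 01 5c ∥ a5 5a.
Outer hash (tag): even-index sum = 426 mod 256 = 170; odd-index sum = 166 mod 256 = 166 → aa a6.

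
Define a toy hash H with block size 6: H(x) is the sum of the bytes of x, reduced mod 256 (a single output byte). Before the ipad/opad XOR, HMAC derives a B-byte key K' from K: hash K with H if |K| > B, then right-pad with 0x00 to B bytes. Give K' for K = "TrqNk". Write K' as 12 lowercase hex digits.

5472714e6b00

Key "TrqNk" = 54 72 71 4e 6b is 5 bytes ≤ B = 6; zero-pad to 6 bytes: K' = 54 72 71 4e 6b 00.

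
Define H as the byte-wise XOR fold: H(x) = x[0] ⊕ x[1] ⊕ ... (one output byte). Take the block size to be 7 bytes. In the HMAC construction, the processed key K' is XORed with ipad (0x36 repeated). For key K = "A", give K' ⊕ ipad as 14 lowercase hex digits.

77363636363636

Key "A" = 41 is 1 byte ≤ B = 7; zero-pad to 7 bytes: K' = 41 00 00 00 00 00 00.
XOR each byte with 0x36: 41⊕36=77, 00⊕36=36, 00⊕36=36, 00⊕36=36, 00⊕36=36, 00⊕36=36, 00⊕36=36.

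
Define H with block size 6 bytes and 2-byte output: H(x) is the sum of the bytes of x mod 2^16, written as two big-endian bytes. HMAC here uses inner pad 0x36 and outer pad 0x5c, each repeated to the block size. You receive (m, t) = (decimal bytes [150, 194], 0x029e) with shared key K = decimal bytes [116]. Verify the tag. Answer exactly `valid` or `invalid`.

Key decimal bytes [116] = 74 is 1 byte ≤ B = 6; zero-pad to 6 bytes: K' = 74 00 00 00 00 00.
K' ⊕ ipad = 42 36 36 36 36 36; K' ⊕ opad = 28 5c 5c 5c 5c 5c.
Inner hash: sum = 66+54+54+54+54+54+150+194 = 680 → 02 a8.
Outer hash (recomputed tag): sum = 40+92+92+92+92+92+2+168 = 670 → 02 9e.
Recomputed tag = 029e; claimed = 029e → match.

valid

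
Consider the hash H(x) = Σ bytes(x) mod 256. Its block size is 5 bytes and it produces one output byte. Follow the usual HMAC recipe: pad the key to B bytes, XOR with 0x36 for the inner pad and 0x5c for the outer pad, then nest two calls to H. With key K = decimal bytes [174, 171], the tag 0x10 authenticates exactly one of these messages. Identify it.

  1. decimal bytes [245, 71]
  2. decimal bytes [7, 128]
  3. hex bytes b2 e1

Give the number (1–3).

Key decimal bytes [174, 171] = ae ab is 2 bytes ≤ B = 5; zero-pad to 5 bytes: K' = ae ab 00 00 00.
K' ⊕ ipad = 98 9d 36 36 36; K' ⊕ opad = f2 f7 5c 5c 5c.
m1: inner = H(98 9d 36 36 36 f5 47) = 13; tag = H(f2 f7 5c 5c 5c 13) = 10 ← matches
m2: inner = H(98 9d 36 36 36 07 80) = 5e; tag = H(f2 f7 5c 5c 5c 5e) = 5b
m3: inner = H(98 9d 36 36 36 b2 e1) = 6a; tag = H(f2 f7 5c 5c 5c 6a) = 67

1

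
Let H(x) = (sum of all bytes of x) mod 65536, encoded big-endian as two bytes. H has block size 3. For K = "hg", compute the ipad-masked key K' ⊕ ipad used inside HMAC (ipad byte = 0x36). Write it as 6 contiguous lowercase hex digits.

5e5136

Key "hg" = 68 67 is 2 bytes ≤ B = 3; zero-pad to 3 bytes: K' = 68 67 00.
XOR each byte with 0x36: 68⊕36=5e, 67⊕36=51, 00⊕36=36.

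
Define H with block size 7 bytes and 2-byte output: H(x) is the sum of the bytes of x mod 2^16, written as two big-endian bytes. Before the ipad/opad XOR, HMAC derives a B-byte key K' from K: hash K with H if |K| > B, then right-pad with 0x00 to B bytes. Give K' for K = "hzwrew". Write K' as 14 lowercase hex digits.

687a7772657700

Key "hzwrew" = 68 7a 77 72 65 77 is 6 bytes ≤ B = 7; zero-pad to 7 bytes: K' = 68 7a 77 72 65 77 00.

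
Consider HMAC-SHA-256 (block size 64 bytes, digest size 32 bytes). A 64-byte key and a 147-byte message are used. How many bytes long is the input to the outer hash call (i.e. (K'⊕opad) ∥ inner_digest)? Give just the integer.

96

Key is 64 ≤ 64 bytes, zero-padded: |K'| = 64.
Outer input = (K'⊕opad) ∥ H(inner) → 64 + 32 = 96 bytes.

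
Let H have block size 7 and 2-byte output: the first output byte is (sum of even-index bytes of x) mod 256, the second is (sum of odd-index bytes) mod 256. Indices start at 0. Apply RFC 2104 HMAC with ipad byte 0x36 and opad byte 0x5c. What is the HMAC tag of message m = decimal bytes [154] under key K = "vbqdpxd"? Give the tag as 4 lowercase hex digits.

Key "vbqdpxd" = 76 62 71 64 70 78 64 is exactly B = 7 bytes: K' = 76 62 71 64 70 78 64.
K' ⊕ ipad = 40 54 47 52 46 4e 52.  K' ⊕ opad = 2a 3e 2d 38 2c 24 38.
Inner input = (K'⊕ipad) ∥ m = 40 54 47 52 46 4e 52 ∥ 9a.
Inner hash: even-index sum = 287 mod 256 = 31; odd-index sum = 398 mod 256 = 142 → 1f 8e.
Outer input = (K'⊕opad) ∥ inner = 2a 3e 2d 38 2c 24 38 ∥ 1f 8e.
Outer hash (tag): even-index sum = 329 mod 256 = 73; odd-index sum = 185 mod 256 = 185 → 49 b9.

49b9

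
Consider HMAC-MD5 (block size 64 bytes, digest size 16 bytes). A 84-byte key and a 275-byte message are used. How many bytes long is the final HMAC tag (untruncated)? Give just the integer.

16

The tag is one MD5 digest: 16 bytes.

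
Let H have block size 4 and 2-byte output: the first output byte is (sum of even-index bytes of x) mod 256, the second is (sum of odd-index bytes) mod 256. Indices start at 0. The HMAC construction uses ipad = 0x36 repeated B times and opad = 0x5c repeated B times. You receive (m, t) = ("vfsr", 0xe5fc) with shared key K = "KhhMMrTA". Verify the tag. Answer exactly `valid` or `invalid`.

valid

Key "KhhMMrTA" = 4b 68 68 4d 4d 72 54 41 is 8 bytes > B = 4, so hash it first: H(key) = 54 68, then zero-pad to 4 bytes: K' = 54 68 00 00.
K' ⊕ ipad = 62 5e 36 36; K' ⊕ opad = 08 34 5c 5c.
Inner hash: even-index sum = 385 mod 256 = 129; odd-index sum = 364 mod 256 = 108 → 81 6c.
Outer hash (recomputed tag): even-index sum = 229 mod 256 = 229; odd-index sum = 252 mod 256 = 252 → e5 fc.
Recomputed tag = e5fc; claimed = e5fc → match.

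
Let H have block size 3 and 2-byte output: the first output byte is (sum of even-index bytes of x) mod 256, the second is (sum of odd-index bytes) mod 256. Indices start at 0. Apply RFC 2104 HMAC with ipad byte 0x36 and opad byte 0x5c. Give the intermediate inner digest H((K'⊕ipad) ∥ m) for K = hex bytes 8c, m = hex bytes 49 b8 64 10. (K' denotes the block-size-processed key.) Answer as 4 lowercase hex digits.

Key hex bytes 8c is 1 byte ≤ B = 3; zero-pad to 3 bytes: K' = 8c 00 00.
K' ⊕ ipad = ba 36 36.
Inner input = ba 36 36 ∥ 49 b8 64 10.
Inner hash: even-index sum = 440 mod 256 = 184; odd-index sum = 227 mod 256 = 227 → b8 e3.

b8e3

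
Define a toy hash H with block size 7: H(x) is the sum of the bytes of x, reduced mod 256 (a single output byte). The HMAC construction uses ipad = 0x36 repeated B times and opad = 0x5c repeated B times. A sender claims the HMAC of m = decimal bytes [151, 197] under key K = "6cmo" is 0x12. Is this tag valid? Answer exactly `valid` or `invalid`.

Key "6cmo" = 36 63 6d 6f is 4 bytes ≤ B = 7; zero-pad to 7 bytes: K' = 36 63 6d 6f 00 00 00.
K' ⊕ ipad = 00 55 5b 59 36 36 36; K' ⊕ opad = 6a 3f 31 33 5c 5c 5c.
Inner hash: sum = 0+85+91+89+54+54+54+151+197 = 775; mod 256 = 7 → 07.
Outer hash (recomputed tag): sum = 106+63+49+51+92+92+92+7 = 552; mod 256 = 40 → 28.
Recomputed tag = 28; claimed = 12 → mismatch.

invalid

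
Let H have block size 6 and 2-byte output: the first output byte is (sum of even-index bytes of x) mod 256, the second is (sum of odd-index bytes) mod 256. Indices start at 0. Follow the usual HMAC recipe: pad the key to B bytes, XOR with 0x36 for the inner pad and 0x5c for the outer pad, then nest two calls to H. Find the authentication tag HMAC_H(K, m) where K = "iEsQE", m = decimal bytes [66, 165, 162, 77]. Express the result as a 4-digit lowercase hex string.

7884

Key "iEsQE" = 69 45 73 51 45 is 5 bytes ≤ B = 6; zero-pad to 6 bytes: K' = 69 45 73 51 45 00.
K' ⊕ ipad = 5f 73 45 67 73 36.  K' ⊕ opad = 35 19 2f 0d 19 5c.
Inner input = (K'⊕ipad) ∥ m = 5f 73 45 67 73 36 ∥ 42 a5 a2 4d.
Inner hash: even-index sum = 507 mod 256 = 251; odd-index sum = 514 mod 256 = 2 → fb 02.
Outer input = (K'⊕opad) ∥ inner = 35 19 2f 0d 19 5c ∥ fb 02.
Outer hash (tag): even-index sum = 376 mod 256 = 120; odd-index sum = 132 mod 256 = 132 → 78 84.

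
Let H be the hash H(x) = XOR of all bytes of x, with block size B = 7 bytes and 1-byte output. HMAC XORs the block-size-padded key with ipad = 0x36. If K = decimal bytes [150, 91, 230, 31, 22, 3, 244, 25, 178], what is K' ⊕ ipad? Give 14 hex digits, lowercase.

Key decimal bytes [150, 91, 230, 31, 22, 3, 244, 25, 178] = 96 5b e6 1f 16 03 f4 19 b2 is 9 bytes > B = 7, so hash it first: H(key) = 7e, then zero-pad to 7 bytes: K' = 7e 00 00 00 00 00 00.
XOR each byte with 0x36: 7e⊕36=48, 00⊕36=36, 00⊕36=36, 00⊕36=36, 00⊕36=36, 00⊕36=36, 00⊕36=36.

48363636363636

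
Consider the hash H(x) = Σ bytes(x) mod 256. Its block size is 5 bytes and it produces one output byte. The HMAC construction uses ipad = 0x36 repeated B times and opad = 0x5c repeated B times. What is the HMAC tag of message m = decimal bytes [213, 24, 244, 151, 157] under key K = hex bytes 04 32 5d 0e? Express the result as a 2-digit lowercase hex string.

Key hex bytes 04 32 5d 0e is 4 bytes ≤ B = 5; zero-pad to 5 bytes: K' = 04 32 5d 0e 00.
K' ⊕ ipad = 32 04 6b 38 36.  K' ⊕ opad = 58 6e 01 52 5c.
Inner input = (K'⊕ipad) ∥ m = 32 04 6b 38 36 ∥ d5 18 f4 97 9d.
Inner hash: sum = 50+4+107+56+54+213+24+244+151+157 = 1060; mod 256 = 36 → 24.
Outer input = (K'⊕opad) ∥ inner = 58 6e 01 52 5c ∥ 24.
Outer hash (tag): sum = 88+110+1+82+92+36 = 409; mod 256 = 153 → 99.

99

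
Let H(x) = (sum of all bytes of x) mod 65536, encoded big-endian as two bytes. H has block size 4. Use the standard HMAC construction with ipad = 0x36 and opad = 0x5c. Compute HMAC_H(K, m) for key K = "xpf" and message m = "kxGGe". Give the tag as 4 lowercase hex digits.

01d8

Key "xpf" = 78 70 66 is 3 bytes ≤ B = 4; zero-pad to 4 bytes: K' = 78 70 66 00.
K' ⊕ ipad = 4e 46 50 36.  K' ⊕ opad = 24 2c 3a 5c.
Inner input = (K'⊕ipad) ∥ m = 4e 46 50 36 ∥ 6b 78 47 47 65.
Inner hash: sum = 78+70+80+54+107+120+71+71+101 = 752 → 02 f0.
Outer input = (K'⊕opad) ∥ inner = 24 2c 3a 5c ∥ 02 f0.
Outer hash (tag): sum = 36+44+58+92+2+240 = 472 → 01 d8.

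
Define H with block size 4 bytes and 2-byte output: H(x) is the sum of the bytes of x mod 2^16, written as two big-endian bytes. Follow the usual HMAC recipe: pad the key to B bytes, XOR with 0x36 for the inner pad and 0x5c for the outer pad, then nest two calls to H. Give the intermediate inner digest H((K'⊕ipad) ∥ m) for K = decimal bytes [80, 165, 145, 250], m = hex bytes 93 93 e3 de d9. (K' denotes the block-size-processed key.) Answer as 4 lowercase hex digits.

Key decimal bytes [80, 165, 145, 250] = 50 a5 91 fa is exactly B = 4 bytes: K' = 50 a5 91 fa.
K' ⊕ ipad = 66 93 a7 cc.
Inner input = 66 93 a7 cc ∥ 93 93 e3 de d9.
Inner hash: sum = 102+147+167+204+147+147+227+222+217 = 1580 → 06 2c.

062c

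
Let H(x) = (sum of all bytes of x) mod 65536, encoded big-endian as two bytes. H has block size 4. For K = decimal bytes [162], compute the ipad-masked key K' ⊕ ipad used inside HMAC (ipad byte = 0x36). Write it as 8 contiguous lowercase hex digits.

Key decimal bytes [162] = a2 is 1 byte ≤ B = 4; zero-pad to 4 bytes: K' = a2 00 00 00.
XOR each byte with 0x36: a2⊕36=94, 00⊕36=36, 00⊕36=36, 00⊕36=36.

94363636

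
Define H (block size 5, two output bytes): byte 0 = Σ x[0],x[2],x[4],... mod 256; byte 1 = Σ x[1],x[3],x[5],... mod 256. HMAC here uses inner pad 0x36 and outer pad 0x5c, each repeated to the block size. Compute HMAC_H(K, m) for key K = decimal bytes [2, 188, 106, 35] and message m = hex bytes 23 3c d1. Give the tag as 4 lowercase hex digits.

8361

Key decimal bytes [2, 188, 106, 35] = 02 bc 6a 23 is 4 bytes ≤ B = 5; zero-pad to 5 bytes: K' = 02 bc 6a 23 00.
K' ⊕ ipad = 34 8a 5c 15 36.  K' ⊕ opad = 5e e0 36 7f 5c.
Inner input = (K'⊕ipad) ∥ m = 34 8a 5c 15 36 ∥ 23 3c d1.
Inner hash: even-index sum = 258 mod 256 = 2; odd-index sum = 403 mod 256 = 147 → 02 93.
Outer input = (K'⊕opad) ∥ inner = 5e e0 36 7f 5c ∥ 02 93.
Outer hash (tag): even-index sum = 387 mod 256 = 131; odd-index sum = 353 mod 256 = 97 → 83 61.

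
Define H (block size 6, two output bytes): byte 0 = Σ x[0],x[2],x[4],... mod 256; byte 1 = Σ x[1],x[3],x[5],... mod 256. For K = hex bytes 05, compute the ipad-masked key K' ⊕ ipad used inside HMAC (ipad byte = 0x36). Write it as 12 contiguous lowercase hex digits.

Key hex bytes 05 is 1 byte ≤ B = 6; zero-pad to 6 bytes: K' = 05 00 00 00 00 00.
XOR each byte with 0x36: 05⊕36=33, 00⊕36=36, 00⊕36=36, 00⊕36=36, 00⊕36=36, 00⊕36=36.

333636363636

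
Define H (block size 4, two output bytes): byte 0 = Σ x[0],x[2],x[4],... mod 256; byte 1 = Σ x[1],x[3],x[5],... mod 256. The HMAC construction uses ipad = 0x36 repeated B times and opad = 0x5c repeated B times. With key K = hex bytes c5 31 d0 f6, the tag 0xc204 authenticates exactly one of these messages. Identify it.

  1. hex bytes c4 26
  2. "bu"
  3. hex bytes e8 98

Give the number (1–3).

1

Key hex bytes c5 31 d0 f6 is exactly B = 4 bytes: K' = c5 31 d0 f6.
K' ⊕ ipad = f3 07 e6 c0; K' ⊕ opad = 99 6d 8c aa.
m1: inner = H(f3 07 e6 c0 c4 26) = 9d ed; tag = H(99 6d 8c aa 9d ed) = c204 ← matches
m2: inner = H(f3 07 e6 c0 62 75) = 3b 3c; tag = H(99 6d 8c aa 3b 3c) = 6053
m3: inner = H(f3 07 e6 c0 e8 98) = c1 5f; tag = H(99 6d 8c aa c1 5f) = e676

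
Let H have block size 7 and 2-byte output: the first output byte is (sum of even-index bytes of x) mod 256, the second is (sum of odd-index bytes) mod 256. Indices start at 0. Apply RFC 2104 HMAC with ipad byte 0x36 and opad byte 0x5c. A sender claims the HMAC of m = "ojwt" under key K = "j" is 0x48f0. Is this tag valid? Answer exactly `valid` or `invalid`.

invalid

Key "j" = 6a is 1 byte ≤ B = 7; zero-pad to 7 bytes: K' = 6a 00 00 00 00 00 00.
K' ⊕ ipad = 5c 36 36 36 36 36 36; K' ⊕ opad = 36 5c 5c 5c 5c 5c 5c.
Inner hash: even-index sum = 476 mod 256 = 220; odd-index sum = 392 mod 256 = 136 → dc 88.
Outer hash (recomputed tag): even-index sum = 466 mod 256 = 210; odd-index sum = 496 mod 256 = 240 → d2 f0.
Recomputed tag = d2f0; claimed = 48f0 → mismatch.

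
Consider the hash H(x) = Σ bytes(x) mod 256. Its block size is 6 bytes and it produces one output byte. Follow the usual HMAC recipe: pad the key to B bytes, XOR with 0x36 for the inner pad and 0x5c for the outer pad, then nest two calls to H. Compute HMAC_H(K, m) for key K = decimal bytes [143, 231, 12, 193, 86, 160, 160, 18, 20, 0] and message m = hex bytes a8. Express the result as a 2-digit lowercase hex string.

Key decimal bytes [143, 231, 12, 193, 86, 160, 160, 18, 20, 0] = 8f e7 0c c1 56 a0 a0 12 14 00 is 10 bytes > B = 6, so hash it first: H(key) = ff, then zero-pad to 6 bytes: K' = ff 00 00 00 00 00.
K' ⊕ ipad = c9 36 36 36 36 36.  K' ⊕ opad = a3 5c 5c 5c 5c 5c.
Inner input = (K'⊕ipad) ∥ m = c9 36 36 36 36 36 ∥ a8.
Inner hash: sum = 201+54+54+54+54+54+168 = 639; mod 256 = 127 → 7f.
Outer input = (K'⊕opad) ∥ inner = a3 5c 5c 5c 5c 5c ∥ 7f.
Outer hash (tag): sum = 163+92+92+92+92+92+127 = 750; mod 256 = 238 → ee.

ee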